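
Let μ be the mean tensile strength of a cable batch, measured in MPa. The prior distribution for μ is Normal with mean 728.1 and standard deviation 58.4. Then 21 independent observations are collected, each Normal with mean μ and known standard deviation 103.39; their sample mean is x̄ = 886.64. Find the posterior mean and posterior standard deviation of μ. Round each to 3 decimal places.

With known σ, the Normal prior is conjugate. Weight on the data is w = (n/σ²)/(n/σ² + 1/τ₀²) = 0.00196455/(0.00196455+0.00029321) = 0.87013.
Posterior mean = w·x̄ + (1−w)·μ₀ = 0.87013·886.64 + 0.12987·728.1 = 866.051. Posterior variance = 1/(0.00196455+0.00029321) = 442.918, so SD = 21.046.

Posterior mean ≈ 866.051; posterior SD ≈ 21.046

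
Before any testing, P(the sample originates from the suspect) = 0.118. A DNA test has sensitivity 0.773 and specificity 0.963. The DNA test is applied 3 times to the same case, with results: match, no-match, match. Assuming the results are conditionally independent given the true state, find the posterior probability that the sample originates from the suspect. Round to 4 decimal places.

Posterior P(H) ≈ 0.9323

With H the event that the sample originates from the suspect, the joint likelihood of the observed sequence is P(data|H) = 0.773·0.227·0.773 = 0.13564 and P(data|¬H) = 0.037·0.963·0.037 = 0.0013183.
Bayes: P(H|data) = 0.118·0.13564 / (0.118·0.13564 + 0.882·0.0013183) = 0.016005/0.017168 = 0.9323.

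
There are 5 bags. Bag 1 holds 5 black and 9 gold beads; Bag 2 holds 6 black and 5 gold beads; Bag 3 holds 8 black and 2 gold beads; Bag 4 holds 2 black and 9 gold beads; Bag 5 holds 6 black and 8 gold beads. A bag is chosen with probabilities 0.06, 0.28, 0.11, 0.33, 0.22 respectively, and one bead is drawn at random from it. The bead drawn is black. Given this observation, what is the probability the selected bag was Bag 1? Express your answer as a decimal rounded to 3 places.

P(black|Bag 1) = 0.3571; P(black|Bag 2) = 0.5455; P(black|Bag 3) = 0.8; P(black|Bag 4) = 0.1818; P(black|Bag 5) = 0.4286.
Prior × likelihood for each source: 0.06·0.3571=0.02143, 0.28·0.5455=0.1527, 0.11·0.8=0.08800, 0.33·0.1818=0.06000, 0.22·0.4286=0.09429. Summing gives P(black) = 0.41644.
P(Bag 1 | black) = 0.02143 / 0.41644 = 0.051.

Posterior probability ≈ 0.051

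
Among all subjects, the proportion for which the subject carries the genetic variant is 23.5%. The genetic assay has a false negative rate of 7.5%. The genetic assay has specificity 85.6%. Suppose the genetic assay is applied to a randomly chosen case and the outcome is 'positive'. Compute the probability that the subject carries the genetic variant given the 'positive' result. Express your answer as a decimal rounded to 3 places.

Let H be the event that the subject carries the genetic variant. P(H) = 0.235, so P(¬H) = 0.765. With E the 'positive' result, P(E|H) = 0.925 and P(E|¬H) = 0.144.
P(E) = 0.925·0.235 + 0.144·0.765 = 0.21737 + 0.11016 = 0.32753.
By Bayes' theorem, P(H|E) = 0.21737 / 0.32753 = 0.664.

P(H | E) ≈ 0.664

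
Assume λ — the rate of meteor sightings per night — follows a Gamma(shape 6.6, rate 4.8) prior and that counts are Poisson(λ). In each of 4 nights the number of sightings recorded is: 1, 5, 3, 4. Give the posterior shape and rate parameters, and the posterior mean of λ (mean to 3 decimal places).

Total count ∑xᵢ = 13 over n = 4 nights.
Gamma is conjugate to the Poisson likelihood: posterior is Gamma(shape = 6.6+13 = 19.6, rate = 4.8+4 = 8.8).
Posterior mean = shape/rate = 19.6/8.8 = 2.227.

Posterior: Gamma(shape=19.6, rate=8.8); mean ≈ 2.227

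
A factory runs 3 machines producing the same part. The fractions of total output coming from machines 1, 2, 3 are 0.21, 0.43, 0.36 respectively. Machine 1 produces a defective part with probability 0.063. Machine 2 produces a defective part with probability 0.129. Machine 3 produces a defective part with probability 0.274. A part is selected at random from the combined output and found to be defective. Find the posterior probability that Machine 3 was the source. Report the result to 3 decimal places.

Posterior probability ≈ 0.589

P(defective|M1) = 0.063; P(defective|M2) = 0.129; P(defective|M3) = 0.274.
Prior × likelihood for each source: 0.21·0.063=0.01323, 0.43·0.129=0.05547, 0.36·0.274=0.09864. Summing gives P(defective) = 0.16734.
P(Machine 3 | defective) = 0.09864 / 0.16734 = 0.589.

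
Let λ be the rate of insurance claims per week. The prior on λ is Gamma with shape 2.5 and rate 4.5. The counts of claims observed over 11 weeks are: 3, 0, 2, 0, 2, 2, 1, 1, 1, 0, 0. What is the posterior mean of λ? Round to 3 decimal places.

Posterior mean ≈ 0.935

The Poisson likelihood adds the total count to the shape and the number of exposure periods to the rate. Here ∑xᵢ = 12 and n = 11, so shape 2.5→14.5 and rate 4.5→15.5.
E[λ | data] = 14.5/15.5 = 0.935.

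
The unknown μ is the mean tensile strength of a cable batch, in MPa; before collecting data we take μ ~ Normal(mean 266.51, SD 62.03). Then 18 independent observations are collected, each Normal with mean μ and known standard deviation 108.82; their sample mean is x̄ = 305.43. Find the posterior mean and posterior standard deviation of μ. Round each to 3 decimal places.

Prior precision 1/τ₀² = 1/62.03² = 0.00025989; data precision n/σ² = 18/108.82² = 0.00152004.
Posterior precision = 0.00025989 + 0.00152004 = 0.00177993, giving posterior SD = 1/√0.00177993 = 23.703.
Posterior mean = (0.00025989·266.51 + 0.00152004·305.43) / 0.00177993 = 299.747.

Posterior mean ≈ 299.747; posterior SD ≈ 23.703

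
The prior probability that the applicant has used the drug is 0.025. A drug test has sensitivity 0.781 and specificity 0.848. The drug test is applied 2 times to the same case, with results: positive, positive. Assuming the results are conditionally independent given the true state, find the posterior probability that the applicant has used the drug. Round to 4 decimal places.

Posterior P(H) ≈ 0.4037

With H the event that the applicant has used the drug, the joint likelihood of the observed sequence is P(data|H) = 0.781·0.781 = 0.60996 and P(data|¬H) = 0.152·0.152 = 0.023104.
Bayes: P(H|data) = 0.025·0.60996 / (0.025·0.60996 + 0.975·0.023104) = 0.015249/0.037775 = 0.4037.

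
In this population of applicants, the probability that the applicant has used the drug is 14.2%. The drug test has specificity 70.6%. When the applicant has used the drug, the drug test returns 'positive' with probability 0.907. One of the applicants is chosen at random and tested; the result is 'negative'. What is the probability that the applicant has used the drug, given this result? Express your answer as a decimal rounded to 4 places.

Write H for 'the applicant has used the drug'. Prior odds H:¬H = 0.142/0.858 = 0.16550. For the 'negative' outcome, the likelihood ratio is 0.093/0.706 = 0.13173.
Posterior odds = 0.16550 × 0.13173 = 0.021801, so P(H|E) = 0.021801/(1+0.021801) = 0.0213.

P(H | E) ≈ 0.0213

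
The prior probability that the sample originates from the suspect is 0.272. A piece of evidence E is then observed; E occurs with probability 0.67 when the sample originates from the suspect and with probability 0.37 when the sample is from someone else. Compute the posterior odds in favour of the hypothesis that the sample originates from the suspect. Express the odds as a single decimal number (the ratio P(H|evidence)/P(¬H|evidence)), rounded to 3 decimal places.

Posterior odds ≈ 0.677

Prior odds = 0.272/(1−0.272) = 0.37363. In log-odds, ln(0.37363) = -0.98450.
Add log likelihood ratio: ln(1.8108) = 0.59377.
Posterior log-odds = -0.39072, so posterior odds = exp(-0.39072) = 0.67657.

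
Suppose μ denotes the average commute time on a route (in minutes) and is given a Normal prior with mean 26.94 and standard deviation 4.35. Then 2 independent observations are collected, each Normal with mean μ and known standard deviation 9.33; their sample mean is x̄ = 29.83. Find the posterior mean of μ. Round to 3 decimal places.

Posterior mean ≈ 27.816

Prior precision 1/τ₀² = 1/4.35² = 0.0528471; data precision n/σ² = 2/9.33² = 0.0229756.
Posterior precision = 0.0528471 + 0.0229756 = 0.0758227.
Posterior mean = (0.0528471·26.94 + 0.0229756·29.83) / 0.0758227 = 27.816.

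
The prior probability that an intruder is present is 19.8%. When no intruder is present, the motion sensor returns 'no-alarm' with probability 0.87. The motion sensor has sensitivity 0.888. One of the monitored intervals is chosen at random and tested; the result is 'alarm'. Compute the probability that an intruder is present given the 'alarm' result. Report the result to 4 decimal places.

P(H | E) ≈ 0.6278

Let H be the event that an intruder is present. P(H) = 0.198, so P(¬H) = 0.802. With E the 'alarm' result, P(E|H) = 0.888 and P(E|¬H) = 0.13.
P(E) = 0.888·0.198 + 0.13·0.802 = 0.17582 + 0.10426 = 0.28008.
By Bayes' theorem, P(H|E) = 0.17582 / 0.28008 = 0.6278.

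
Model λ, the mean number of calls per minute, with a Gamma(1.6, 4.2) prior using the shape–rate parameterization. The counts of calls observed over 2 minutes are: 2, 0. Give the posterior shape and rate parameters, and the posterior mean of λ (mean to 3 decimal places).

Total count ∑xᵢ = 2 over n = 2 minutes.
Gamma is conjugate to the Poisson likelihood: posterior is Gamma(shape = 1.6+2 = 3.6, rate = 4.2+2 = 6.2).
E[λ | data] = 3.6/6.2 = 0.581.

Posterior: Gamma(shape=3.6, rate=6.2); mean ≈ 0.581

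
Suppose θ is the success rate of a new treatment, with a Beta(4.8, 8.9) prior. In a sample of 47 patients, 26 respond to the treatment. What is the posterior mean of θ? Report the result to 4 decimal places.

The binomial likelihood is conjugate to the Beta prior: with 26 successes and 21 failures, the posterior is Beta(4.8+26, 8.9+21) = Beta(30.8, 29.9).
Posterior mean = α/(α+β) = 30.8/60.7 = 0.5074.

Posterior mean ≈ 0.5074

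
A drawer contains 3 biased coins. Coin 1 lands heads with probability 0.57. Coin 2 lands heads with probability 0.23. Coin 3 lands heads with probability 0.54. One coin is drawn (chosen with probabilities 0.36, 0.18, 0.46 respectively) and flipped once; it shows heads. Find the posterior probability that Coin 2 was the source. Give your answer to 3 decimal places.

Posterior probability ≈ 0.084

P(heads|C1) = 0.57; P(heads|C2) = 0.23; P(heads|C3) = 0.54.
Prior × likelihood for each source: 0.36·0.57=0.2052, 0.18·0.23=0.04140, 0.46·0.54=0.2484. Summing gives P(heads) = 0.49500.
P(Coin 2 | heads) = 0.04140 / 0.49500 = 0.084.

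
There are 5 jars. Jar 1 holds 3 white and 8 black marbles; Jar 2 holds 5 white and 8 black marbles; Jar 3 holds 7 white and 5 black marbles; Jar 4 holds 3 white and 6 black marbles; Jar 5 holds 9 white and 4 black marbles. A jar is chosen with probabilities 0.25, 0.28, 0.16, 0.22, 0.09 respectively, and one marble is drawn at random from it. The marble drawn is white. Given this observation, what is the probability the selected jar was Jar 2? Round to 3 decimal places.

Tabulate prior·likelihood by source: [1] prior 0.25, lik 0.2727, product 0.06818; [2] prior 0.28, lik 0.3846, product 0.1077; [3] prior 0.16, lik 0.5833, product 0.09333; [4] prior 0.22, lik 0.3333, product 0.07333; [5] prior 0.09, lik 0.6923, product 0.06231.
Normalizing constant = 0.40485; the posterior for Jar 2 is its product over the sum, 0.1077/0.40485 = 0.266.

Posterior probability ≈ 0.266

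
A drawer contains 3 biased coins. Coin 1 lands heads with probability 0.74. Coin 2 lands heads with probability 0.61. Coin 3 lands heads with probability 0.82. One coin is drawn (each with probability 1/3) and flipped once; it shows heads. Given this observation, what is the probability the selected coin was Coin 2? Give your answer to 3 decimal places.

Tabulate prior·likelihood by source: [1] prior 0.333333, lik 0.74, product 0.2467; [2] prior 0.333333, lik 0.61, product 0.2033; [3] prior 0.333333, lik 0.82, product 0.2733.
Normalizing constant = 0.72333; the posterior for Coin 2 is its product over the sum, 0.2033/0.72333 = 0.281.

Posterior probability ≈ 0.281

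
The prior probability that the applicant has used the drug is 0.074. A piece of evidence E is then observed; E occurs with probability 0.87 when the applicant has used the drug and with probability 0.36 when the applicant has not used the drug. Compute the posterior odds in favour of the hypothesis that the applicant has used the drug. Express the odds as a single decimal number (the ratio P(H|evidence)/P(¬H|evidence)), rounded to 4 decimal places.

Posterior odds ≈ 0.1931

Prior odds = 0.074/(1−0.074) = 0.079914.
Likelihood ratio for E = 0.87/0.36 = 2.4167.
Posterior odds = prior odds × LR = 0.19312.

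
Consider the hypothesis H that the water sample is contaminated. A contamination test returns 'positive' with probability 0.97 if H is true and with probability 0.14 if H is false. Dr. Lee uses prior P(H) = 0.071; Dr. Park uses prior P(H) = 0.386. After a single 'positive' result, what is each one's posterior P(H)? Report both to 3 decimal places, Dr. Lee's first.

Dr. Lee: 0.346; Dr. Park: 0.813

P('+'|H) = 0.97, P('+'|¬H) = 0.14.
Dr. Lee: numerator 0.97·0.071 = 0.068870; evidence = 0.068870+0.14·0.929 = 0.19893; posterior = 0.346.
Dr. Park: numerator 0.97·0.386 = 0.37442; evidence = 0.37442+0.14·0.614 = 0.46038; posterior = 0.813.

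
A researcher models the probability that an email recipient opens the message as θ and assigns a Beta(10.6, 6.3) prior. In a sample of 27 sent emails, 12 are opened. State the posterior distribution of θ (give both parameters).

The binomial likelihood is conjugate to the Beta prior: with 12 successes and 15 failures, the posterior is Beta(10.6+12, 6.3+15) = Beta(22.6, 21.3).

Posterior: Beta(22.6, 21.3)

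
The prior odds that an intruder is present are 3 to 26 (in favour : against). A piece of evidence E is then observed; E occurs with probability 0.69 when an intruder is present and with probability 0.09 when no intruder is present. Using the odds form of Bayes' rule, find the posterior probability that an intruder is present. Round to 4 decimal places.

Posterior probability ≈ 0.4694

Prior odds = 3/26 = 0.11538. In log-odds, ln(0.11538) = -2.1595.
Add log likelihood ratio: ln(7.6667) = 2.0369.
Posterior log-odds = -0.12260, so posterior odds = exp(-0.12260) = 0.88462. Converting, P(H|E) = 0.88462/1.8846 = 0.4694.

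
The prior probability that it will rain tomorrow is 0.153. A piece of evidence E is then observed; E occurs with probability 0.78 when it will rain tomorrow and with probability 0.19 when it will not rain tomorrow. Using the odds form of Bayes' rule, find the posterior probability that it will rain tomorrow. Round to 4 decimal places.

Prior odds = 0.153/(1−0.153) = 0.18064. In log-odds, ln(0.18064) = -1.7113.
Add log likelihood ratio: ln(4.1053) = 1.4123.
Posterior log-odds = -0.29899, so posterior odds = exp(-0.29899) = 0.74156. Converting, P(H|E) = 0.74156/1.7416 = 0.4258.

Posterior probability ≈ 0.4258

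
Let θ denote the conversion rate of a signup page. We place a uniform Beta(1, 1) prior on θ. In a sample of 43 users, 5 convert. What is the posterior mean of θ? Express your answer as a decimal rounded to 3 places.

Posterior mean ≈ 0.133

Observing 5 successes and 38 failures updates Beta(1, 1) by adding the success and failure counts to the two shape parameters: α = 1+5 = 6, β = 1+38 = 39.
E[θ | data] = 6/(6+39) = 0.133.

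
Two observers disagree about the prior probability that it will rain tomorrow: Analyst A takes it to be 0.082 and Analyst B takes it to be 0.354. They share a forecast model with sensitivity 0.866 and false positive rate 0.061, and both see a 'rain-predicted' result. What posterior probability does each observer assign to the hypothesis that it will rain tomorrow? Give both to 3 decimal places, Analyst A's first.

P('+'|H) = 0.866, P('+'|¬H) = 0.061.
Analyst A: numerator 0.866·0.082 = 0.071012; evidence = 0.071012+0.061·0.918 = 0.12701; posterior = 0.559.
Analyst B: numerator 0.866·0.354 = 0.30656; evidence = 0.30656+0.061·0.646 = 0.34597; posterior = 0.886.

Analyst A: 0.559; Analyst B: 0.886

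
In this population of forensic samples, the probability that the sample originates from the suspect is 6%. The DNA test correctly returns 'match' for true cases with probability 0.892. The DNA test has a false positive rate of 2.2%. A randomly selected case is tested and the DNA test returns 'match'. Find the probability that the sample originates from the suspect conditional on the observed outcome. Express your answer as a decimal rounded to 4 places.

Let H be the event that the sample originates from the suspect. P(H) = 0.06, so P(¬H) = 0.94. With E the 'match' result, P(E|H) = 0.892 and P(E|¬H) = 0.022.
P(E) = 0.892·0.06 + 0.022·0.94 = 0.053520 + 0.020680 = 0.074200.
By Bayes' theorem, P(H|E) = 0.053520 / 0.074200 = 0.7213.

P(H | E) ≈ 0.7213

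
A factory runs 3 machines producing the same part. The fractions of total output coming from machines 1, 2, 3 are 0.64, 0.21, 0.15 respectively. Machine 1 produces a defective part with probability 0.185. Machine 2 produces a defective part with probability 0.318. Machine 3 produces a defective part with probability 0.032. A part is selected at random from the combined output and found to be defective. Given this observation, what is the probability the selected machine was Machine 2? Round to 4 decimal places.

Tabulate prior·likelihood by source: [1] prior 0.64, lik 0.185, product 0.1184; [2] prior 0.21, lik 0.318, product 0.06678; [3] prior 0.15, lik 0.032, product 0.004800.
Normalizing constant = 0.18998; the posterior for Machine 2 is its product over the sum, 0.06678/0.18998 = 0.3515.

Posterior probability ≈ 0.3515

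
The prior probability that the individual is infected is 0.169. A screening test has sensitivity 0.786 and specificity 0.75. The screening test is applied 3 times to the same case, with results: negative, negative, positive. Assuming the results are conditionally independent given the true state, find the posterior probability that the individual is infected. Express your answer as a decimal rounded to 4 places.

With H the event that the individual is infected, the joint likelihood of the observed sequence is P(data|H) = 0.214·0.214·0.786 = 0.035996 and P(data|¬H) = 0.75·0.75·0.25 = 0.14062.
Bayes: P(H|data) = 0.169·0.035996 / (0.169·0.035996 + 0.831·0.14062) = 0.0060833/0.12294 = 0.0495.

Posterior P(H) ≈ 0.0495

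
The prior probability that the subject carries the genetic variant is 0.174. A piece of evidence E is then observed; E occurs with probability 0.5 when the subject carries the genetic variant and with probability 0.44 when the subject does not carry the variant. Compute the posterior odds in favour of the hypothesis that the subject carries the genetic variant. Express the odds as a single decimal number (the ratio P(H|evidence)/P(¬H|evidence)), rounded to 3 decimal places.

Prior odds = 0.174/(1−0.174) = 0.21065.
Likelihood ratio for E = 0.5/0.44 = 1.1364.
Posterior odds = prior odds × LR = 0.23938.

Posterior odds ≈ 0.239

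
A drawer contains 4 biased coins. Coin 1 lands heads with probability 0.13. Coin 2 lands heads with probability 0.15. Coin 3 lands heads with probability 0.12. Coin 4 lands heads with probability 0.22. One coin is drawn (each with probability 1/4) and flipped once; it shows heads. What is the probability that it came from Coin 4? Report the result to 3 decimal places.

P(heads|C1) = 0.13; P(heads|C2) = 0.15; P(heads|C3) = 0.12; P(heads|C4) = 0.22.
Prior × likelihood for each source: 0.25·0.13=0.03250, 0.25·0.15=0.03750, 0.25·0.12=0.03000, 0.25·0.22=0.05500. Summing gives P(heads) = 0.15500.
P(Coin 4 | heads) = 0.05500 / 0.15500 = 0.355.

Posterior probability ≈ 0.355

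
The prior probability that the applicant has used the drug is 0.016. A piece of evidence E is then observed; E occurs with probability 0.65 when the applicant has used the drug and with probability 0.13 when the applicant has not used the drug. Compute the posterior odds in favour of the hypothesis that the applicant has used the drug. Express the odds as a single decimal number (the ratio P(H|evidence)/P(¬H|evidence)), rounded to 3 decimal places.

Posterior odds ≈ 0.081

Prior odds = 0.016/(1−0.016) = 0.016260.
Likelihood ratio for E = 0.65/0.13 = 5.0000.
Posterior odds = prior odds × LR = 0.081301.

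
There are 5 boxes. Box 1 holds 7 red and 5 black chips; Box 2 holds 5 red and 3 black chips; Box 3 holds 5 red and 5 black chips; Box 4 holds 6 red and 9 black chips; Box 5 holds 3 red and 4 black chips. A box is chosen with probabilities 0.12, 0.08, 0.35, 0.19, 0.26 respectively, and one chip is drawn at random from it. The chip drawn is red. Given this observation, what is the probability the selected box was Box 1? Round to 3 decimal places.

P(red|Box 1) = 0.5833; P(red|Box 2) = 0.625; P(red|Box 3) = 0.5; P(red|Box 4) = 0.4; P(red|Box 5) = 0.4286.
Prior × likelihood for each source: 0.12·0.5833=0.07000, 0.08·0.625=0.05000, 0.35·0.5=0.1750, 0.19·0.4=0.07600, 0.26·0.4286=0.1114. Summing gives P(red) = 0.48243.
P(Box 1 | red) = 0.07000 / 0.48243 = 0.145.

Posterior probability ≈ 0.145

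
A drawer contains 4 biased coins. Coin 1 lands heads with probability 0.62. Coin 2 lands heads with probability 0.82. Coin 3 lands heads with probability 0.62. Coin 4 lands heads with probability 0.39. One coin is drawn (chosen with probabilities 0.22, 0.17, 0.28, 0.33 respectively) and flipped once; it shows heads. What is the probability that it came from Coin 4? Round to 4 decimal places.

P(heads|C1) = 0.62; P(heads|C2) = 0.82; P(heads|C3) = 0.62; P(heads|C4) = 0.39.
Prior × likelihood for each source: 0.22·0.62=0.1364, 0.17·0.82=0.1394, 0.28·0.62=0.1736, 0.33·0.39=0.1287. Summing gives P(heads) = 0.57810.
P(Coin 4 | heads) = 0.1287 / 0.57810 = 0.2226.

Posterior probability ≈ 0.2226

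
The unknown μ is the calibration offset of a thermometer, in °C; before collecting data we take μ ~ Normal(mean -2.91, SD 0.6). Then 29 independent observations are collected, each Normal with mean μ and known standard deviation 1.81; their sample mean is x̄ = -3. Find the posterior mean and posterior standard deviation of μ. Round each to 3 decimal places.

Posterior mean ≈ -2.979; posterior SD ≈ 0.293

With known σ, the Normal prior is conjugate. Weight on the data is w = (n/σ²)/(n/σ² + 1/τ₀²) = 8.85199/(8.85199+2.77778) = 0.76115.
Posterior mean = w·x̄ + (1−w)·μ₀ = 0.76115·-3 + 0.23885·-2.91 = -2.979. Posterior variance = 1/(8.85199+2.77778) = 0.0859862, so SD = 0.293.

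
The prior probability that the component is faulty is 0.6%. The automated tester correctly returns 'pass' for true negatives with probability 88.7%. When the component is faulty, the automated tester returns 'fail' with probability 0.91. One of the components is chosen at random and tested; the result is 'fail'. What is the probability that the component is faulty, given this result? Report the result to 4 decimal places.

P(H | E) ≈ 0.0464

Write H for 'the component is faulty'. Prior odds H:¬H = 0.006/0.994 = 0.0060362. For the 'fail' outcome, the likelihood ratio is 0.91/0.113 = 8.0531.
Posterior odds = 0.0060362 × 8.0531 = 0.048610, so P(H|E) = 0.048610/(1+0.048610) = 0.0464.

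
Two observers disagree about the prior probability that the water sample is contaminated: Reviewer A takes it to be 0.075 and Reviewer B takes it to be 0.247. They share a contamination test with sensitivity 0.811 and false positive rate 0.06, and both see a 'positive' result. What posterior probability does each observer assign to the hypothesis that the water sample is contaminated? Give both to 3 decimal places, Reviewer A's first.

The likelihood ratio for a 'positive' result is 0.811/0.06 = 13.517.
Reviewer A: prior odds 0.075/0.925 = 0.081081; posterior odds 1.0959; posterior probability 0.523.
Reviewer B: prior odds 0.247/0.753 = 0.32802; posterior odds 4.4338; posterior probability 0.816.

Reviewer A: 0.523; Reviewer B: 0.816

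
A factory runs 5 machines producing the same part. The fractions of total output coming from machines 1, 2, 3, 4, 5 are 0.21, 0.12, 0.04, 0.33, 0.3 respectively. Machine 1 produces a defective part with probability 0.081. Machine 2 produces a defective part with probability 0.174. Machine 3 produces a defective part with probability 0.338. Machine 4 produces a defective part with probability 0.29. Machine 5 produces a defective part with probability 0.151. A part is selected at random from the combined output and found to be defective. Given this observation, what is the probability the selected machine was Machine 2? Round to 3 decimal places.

Posterior probability ≈ 0.109

P(defective|M1) = 0.081; P(defective|M2) = 0.174; P(defective|M3) = 0.338; P(defective|M4) = 0.29; P(defective|M5) = 0.151.
Prior × likelihood for each source: 0.21·0.081=0.01701, 0.12·0.174=0.02088, 0.04·0.338=0.01352, 0.33·0.29=0.09570, 0.3·0.151=0.04530. Summing gives P(defective) = 0.19241.
P(Machine 2 | defective) = 0.02088 / 0.19241 = 0.109.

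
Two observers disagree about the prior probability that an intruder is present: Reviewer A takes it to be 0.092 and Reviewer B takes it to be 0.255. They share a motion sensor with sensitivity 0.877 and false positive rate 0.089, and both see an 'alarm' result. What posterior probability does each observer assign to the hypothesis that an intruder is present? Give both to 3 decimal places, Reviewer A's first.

Reviewer A: 0.500; Reviewer B: 0.771

P('+'|H) = 0.877, P('+'|¬H) = 0.089.
Reviewer A: numerator 0.877·0.092 = 0.080684; evidence = 0.080684+0.089·0.908 = 0.16150; posterior = 0.500.
Reviewer B: numerator 0.877·0.255 = 0.22364; evidence = 0.22364+0.089·0.745 = 0.28994; posterior = 0.771.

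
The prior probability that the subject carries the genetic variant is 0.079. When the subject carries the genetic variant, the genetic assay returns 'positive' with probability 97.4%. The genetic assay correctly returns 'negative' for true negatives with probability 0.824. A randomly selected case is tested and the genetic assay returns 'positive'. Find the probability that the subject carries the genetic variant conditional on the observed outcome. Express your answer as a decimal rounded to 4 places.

Let H be the event that the subject carries the genetic variant. P(H) = 0.079, so P(¬H) = 0.921. With E the 'positive' result, P(E|H) = 0.974 and P(E|¬H) = 0.176.
P(E) = 0.974·0.079 + 0.176·0.921 = 0.076946 + 0.16210 = 0.23904.
By Bayes' theorem, P(H|E) = 0.076946 / 0.23904 = 0.3219.

P(H | E) ≈ 0.3219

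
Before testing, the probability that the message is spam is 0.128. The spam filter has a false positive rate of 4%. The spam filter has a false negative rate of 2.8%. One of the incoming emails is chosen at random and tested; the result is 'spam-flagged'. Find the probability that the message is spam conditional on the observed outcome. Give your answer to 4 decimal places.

P(H | E) ≈ 0.7810

Write H for 'the message is spam'. Prior odds H:¬H = 0.128/0.872 = 0.14679. For the 'spam-flagged' outcome, the likelihood ratio is 0.972/0.04 = 24.300.
Posterior odds = 0.14679 × 24.300 = 3.5670, so P(H|E) = 3.5670/(1+3.5670) = 0.7810.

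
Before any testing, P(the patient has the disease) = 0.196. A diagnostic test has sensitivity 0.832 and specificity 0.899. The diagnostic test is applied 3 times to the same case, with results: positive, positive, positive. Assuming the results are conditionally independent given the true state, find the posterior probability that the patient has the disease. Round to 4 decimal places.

Posterior P(H) ≈ 0.9927

With H the event that the patient has the disease, the joint likelihood of the observed sequence is P(data|H) = 0.832·0.832·0.832 = 0.57593 and P(data|¬H) = 0.101·0.101·0.101 = 0.0010303.
Bayes: P(H|data) = 0.196·0.57593 / (0.196·0.57593 + 0.804·0.0010303) = 0.11288/0.11371 = 0.9927.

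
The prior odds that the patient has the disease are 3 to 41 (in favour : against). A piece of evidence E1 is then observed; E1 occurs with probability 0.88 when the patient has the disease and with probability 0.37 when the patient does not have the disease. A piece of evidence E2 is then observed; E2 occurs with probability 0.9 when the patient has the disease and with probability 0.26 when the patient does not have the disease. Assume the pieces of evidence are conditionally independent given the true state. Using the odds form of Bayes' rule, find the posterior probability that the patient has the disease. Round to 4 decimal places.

Prior odds = 3/41 = 0.073171. In log-odds, ln(0.073171) = -2.6150.
Add log likelihood ratios: ln(2.3784) + ln(3.4615) = 2.1081.
Posterior log-odds = -0.50683, so posterior odds = exp(-0.50683) = 0.60240. Converting, P(H|E) = 0.60240/1.6024 = 0.3759.

Posterior probability ≈ 0.3759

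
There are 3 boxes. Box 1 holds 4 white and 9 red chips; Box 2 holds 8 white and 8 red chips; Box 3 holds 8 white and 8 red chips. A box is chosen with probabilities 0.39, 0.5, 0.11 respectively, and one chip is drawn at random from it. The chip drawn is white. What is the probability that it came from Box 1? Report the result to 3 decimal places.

Tabulate prior·likelihood by source: [1] prior 0.39, lik 0.3077, product 0.1200; [2] prior 0.5, lik 0.5, product 0.2500; [3] prior 0.11, lik 0.5, product 0.05500.
Normalizing constant = 0.42500; the posterior for Box 1 is its product over the sum, 0.1200/0.42500 = 0.282.

Posterior probability ≈ 0.282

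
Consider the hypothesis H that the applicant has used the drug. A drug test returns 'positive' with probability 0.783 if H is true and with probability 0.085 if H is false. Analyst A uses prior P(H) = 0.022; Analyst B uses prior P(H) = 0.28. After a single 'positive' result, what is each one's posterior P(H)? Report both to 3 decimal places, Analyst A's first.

Analyst A: 0.172; Analyst B: 0.782

The likelihood ratio for a 'positive' result is 0.783/0.085 = 9.2118.
Analyst A: prior odds 0.022/0.978 = 0.022495; posterior odds 0.20722; posterior probability 0.172.
Analyst B: prior odds 0.28/0.72 = 0.38889; posterior odds 3.5824; posterior probability 0.782.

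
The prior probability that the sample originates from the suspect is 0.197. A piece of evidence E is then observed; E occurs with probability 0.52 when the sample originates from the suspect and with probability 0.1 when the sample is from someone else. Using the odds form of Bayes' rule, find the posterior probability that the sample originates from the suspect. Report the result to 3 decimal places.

Posterior probability ≈ 0.561

Prior odds = 0.197/(1−0.197) = 0.24533. In log-odds, ln(0.24533) = -1.4052.
Add log likelihood ratio: ln(5.2000) = 1.6487.
Posterior log-odds = 0.24351, so posterior odds = exp(0.24351) = 1.2757. Converting, P(H|E) = 1.2757/2.2757 = 0.561.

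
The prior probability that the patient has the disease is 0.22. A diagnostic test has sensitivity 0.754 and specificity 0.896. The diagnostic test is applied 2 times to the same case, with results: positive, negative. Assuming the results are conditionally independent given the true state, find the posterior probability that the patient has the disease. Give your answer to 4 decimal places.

Posterior P(H) ≈ 0.3596

With H the event that the patient has the disease, the joint likelihood of the observed sequence is P(data|H) = 0.754·0.246 = 0.18548 and P(data|¬H) = 0.104·0.896 = 0.093184.
Bayes: P(H|data) = 0.22·0.18548 / (0.22·0.18548 + 0.78·0.093184) = 0.040806/0.11349 = 0.3596.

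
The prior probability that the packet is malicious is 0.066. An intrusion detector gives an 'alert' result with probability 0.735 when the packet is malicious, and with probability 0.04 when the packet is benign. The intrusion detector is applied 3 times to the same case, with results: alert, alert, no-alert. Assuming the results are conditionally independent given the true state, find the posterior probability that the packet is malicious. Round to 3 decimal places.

Posterior P(H) ≈ 0.868

With H the event that the packet is malicious, the joint likelihood of the observed sequence is P(data|H) = 0.735·0.735·0.265 = 0.14316 and P(data|¬H) = 0.04·0.04·0.96 = 0.0015360.
Bayes: P(H|data) = 0.066·0.14316 / (0.066·0.14316 + 0.934·0.0015360) = 0.0094485/0.010883 = 0.8682.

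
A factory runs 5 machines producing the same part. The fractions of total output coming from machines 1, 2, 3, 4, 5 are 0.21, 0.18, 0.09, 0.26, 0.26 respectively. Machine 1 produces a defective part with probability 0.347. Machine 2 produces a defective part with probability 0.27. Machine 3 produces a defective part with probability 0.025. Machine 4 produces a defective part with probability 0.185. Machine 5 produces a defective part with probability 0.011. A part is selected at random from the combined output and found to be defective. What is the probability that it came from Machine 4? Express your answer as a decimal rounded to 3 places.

Tabulate prior·likelihood by source: [1] prior 0.21, lik 0.347, product 0.07287; [2] prior 0.18, lik 0.27, product 0.04860; [3] prior 0.09, lik 0.025, product 0.002250; [4] prior 0.26, lik 0.185, product 0.04810; [5] prior 0.26, lik 0.011, product 0.002860.
Normalizing constant = 0.17468; the posterior for Machine 4 is its product over the sum, 0.04810/0.17468 = 0.275.

Posterior probability ≈ 0.275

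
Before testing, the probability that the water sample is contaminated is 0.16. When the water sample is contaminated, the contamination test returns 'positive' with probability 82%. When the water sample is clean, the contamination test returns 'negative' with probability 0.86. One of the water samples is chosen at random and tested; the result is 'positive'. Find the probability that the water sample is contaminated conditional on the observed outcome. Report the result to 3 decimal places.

P(H | E) ≈ 0.527

Write H for 'the water sample is contaminated'. Prior odds H:¬H = 0.16/0.84 = 0.19048. For the 'positive' outcome, the likelihood ratio is 0.82/0.14 = 5.8571.
Posterior odds = 0.19048 × 5.8571 = 1.1156, so P(H|E) = 1.1156/(1+1.1156) = 0.527.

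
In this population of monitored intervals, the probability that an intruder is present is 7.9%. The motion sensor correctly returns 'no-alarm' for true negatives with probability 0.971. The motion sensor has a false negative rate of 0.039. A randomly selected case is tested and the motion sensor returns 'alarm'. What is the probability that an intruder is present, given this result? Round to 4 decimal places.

Let H be the event that an intruder is present. P(H) = 0.079, so P(¬H) = 0.921. With E the 'alarm' result, P(E|H) = 0.961 and P(E|¬H) = 0.029.
P(E) = 0.961·0.079 + 0.029·0.921 = 0.075919 + 0.026709 = 0.10263.
By Bayes' theorem, P(H|E) = 0.075919 / 0.10263 = 0.7397.

P(H | E) ≈ 0.7397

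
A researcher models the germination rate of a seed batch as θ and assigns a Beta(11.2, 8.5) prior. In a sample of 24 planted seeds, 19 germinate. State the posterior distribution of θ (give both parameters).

Observing 19 successes and 5 failures updates Beta(11.2, 8.5) by adding the success and failure counts to the two shape parameters: α = 11.2+19 = 30.2, β = 8.5+5 = 13.5.

Posterior: Beta(30.2, 13.5)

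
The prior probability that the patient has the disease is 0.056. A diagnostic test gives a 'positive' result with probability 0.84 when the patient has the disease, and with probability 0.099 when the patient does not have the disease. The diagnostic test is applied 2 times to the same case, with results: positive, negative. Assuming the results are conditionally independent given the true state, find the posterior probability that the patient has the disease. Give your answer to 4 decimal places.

With H the event that the patient has the disease, the joint likelihood of the observed sequence is P(data|H) = 0.84·0.16 = 0.13440 and P(data|¬H) = 0.099·0.901 = 0.089199.
Bayes: P(H|data) = 0.056·0.13440 / (0.056·0.13440 + 0.944·0.089199) = 0.0075264/0.091730 = 0.0820.

Posterior P(H) ≈ 0.0820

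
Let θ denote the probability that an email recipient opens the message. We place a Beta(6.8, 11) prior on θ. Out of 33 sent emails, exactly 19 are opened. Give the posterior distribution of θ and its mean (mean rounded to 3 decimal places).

The binomial likelihood is conjugate to the Beta prior: with 19 successes and 14 failures, the posterior is Beta(6.8+19, 11+14) = Beta(25.8, 25).
E[θ | data] = 25.8/(25.8+25) = 0.508.

Posterior: Beta(25.8, 25); mean ≈ 0.508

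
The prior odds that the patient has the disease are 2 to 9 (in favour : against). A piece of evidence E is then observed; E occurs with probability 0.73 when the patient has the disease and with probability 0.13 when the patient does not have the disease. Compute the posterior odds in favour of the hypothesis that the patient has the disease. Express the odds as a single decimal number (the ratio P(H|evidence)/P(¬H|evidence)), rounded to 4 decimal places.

Prior odds = 2/9 = 0.22222.
Likelihood ratio for E = 0.73/0.13 = 5.6154.
Posterior odds = prior odds × LR = 1.2479.

Posterior odds ≈ 1.2479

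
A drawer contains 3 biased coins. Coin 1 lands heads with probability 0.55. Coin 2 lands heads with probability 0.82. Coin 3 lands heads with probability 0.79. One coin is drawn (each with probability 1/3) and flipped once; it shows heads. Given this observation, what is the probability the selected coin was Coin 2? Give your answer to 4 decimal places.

Posterior probability ≈ 0.3796

Tabulate prior·likelihood by source: [1] prior 0.333333, lik 0.55, product 0.1833; [2] prior 0.333333, lik 0.82, product 0.2733; [3] prior 0.333333, lik 0.79, product 0.2633.
Normalizing constant = 0.72000; the posterior for Coin 2 is its product over the sum, 0.2733/0.72000 = 0.3796.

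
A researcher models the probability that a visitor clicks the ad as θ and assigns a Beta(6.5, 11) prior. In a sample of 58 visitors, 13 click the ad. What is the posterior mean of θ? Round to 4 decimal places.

Posterior mean ≈ 0.2583

The binomial likelihood is conjugate to the Beta prior: with 13 successes and 45 failures, the posterior is Beta(6.5+13, 11+45) = Beta(19.5, 56).
Posterior mean = α/(α+β) = 19.5/75.5 = 0.2583.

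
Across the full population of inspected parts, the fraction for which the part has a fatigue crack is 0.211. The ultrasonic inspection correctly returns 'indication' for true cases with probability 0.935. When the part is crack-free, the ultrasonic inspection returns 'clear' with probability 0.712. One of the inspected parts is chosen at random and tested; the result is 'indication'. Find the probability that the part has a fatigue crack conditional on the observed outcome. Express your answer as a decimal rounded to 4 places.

P(H | E) ≈ 0.4647

Let H be the event that the part has a fatigue crack. P(H) = 0.211, so P(¬H) = 0.789. With E the 'indication' result, P(E|H) = 0.935 and P(E|¬H) = 0.288.
P(E) = 0.935·0.211 + 0.288·0.789 = 0.19729 + 0.22723 = 0.42452.
By Bayes' theorem, P(H|E) = 0.19729 / 0.42452 = 0.4647.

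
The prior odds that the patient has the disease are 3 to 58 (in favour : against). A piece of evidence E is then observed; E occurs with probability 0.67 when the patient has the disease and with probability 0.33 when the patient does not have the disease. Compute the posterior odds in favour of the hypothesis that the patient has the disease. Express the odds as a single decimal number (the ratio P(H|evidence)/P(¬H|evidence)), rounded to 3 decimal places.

Posterior odds ≈ 0.105

Prior odds = 3/58 = 0.051724. In log-odds, ln(0.051724) = -2.9618.
Add log likelihood ratio: ln(2.0303) = 0.70819.
Posterior log-odds = -2.2536, so posterior odds = exp(-2.2536) = 0.10502.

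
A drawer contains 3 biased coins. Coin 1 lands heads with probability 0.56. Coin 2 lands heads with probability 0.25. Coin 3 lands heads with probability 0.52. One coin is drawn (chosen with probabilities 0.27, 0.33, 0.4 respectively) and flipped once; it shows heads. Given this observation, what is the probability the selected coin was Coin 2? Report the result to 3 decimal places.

Tabulate prior·likelihood by source: [1] prior 0.27, lik 0.56, product 0.1512; [2] prior 0.33, lik 0.25, product 0.08250; [3] prior 0.4, lik 0.52, product 0.2080.
Normalizing constant = 0.44170; the posterior for Coin 2 is its product over the sum, 0.08250/0.44170 = 0.187.

Posterior probability ≈ 0.187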